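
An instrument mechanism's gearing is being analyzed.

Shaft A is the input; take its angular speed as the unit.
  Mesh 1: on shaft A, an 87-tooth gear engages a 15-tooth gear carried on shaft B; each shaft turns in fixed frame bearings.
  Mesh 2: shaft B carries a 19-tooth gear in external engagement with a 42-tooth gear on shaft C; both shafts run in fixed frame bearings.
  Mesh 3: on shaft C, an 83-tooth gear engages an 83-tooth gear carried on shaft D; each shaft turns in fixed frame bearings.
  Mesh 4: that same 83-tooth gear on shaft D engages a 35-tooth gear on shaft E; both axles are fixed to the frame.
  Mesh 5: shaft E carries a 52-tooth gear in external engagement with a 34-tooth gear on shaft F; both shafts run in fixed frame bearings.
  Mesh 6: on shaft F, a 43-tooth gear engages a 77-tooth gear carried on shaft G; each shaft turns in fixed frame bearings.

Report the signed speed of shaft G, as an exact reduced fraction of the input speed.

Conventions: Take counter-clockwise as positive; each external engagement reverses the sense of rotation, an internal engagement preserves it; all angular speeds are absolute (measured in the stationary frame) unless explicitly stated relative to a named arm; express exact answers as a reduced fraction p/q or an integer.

6-mesh fixed-axis compound train (all bearings frame-fixed)
mesh 1 [87T→15T]: |ω|/ω_in = 1×87/15 = 29/5, sense flips to −
mesh 2 [19T→42T]: |ω|/ω_in = (29/5)×19/42 = 551/210, sense flips to +
mesh 3 [83T→83T]: |ω|/ω_in = (551/210)×83/83 = 551/210, sense flips to −
mesh 4 [83T→35T]: |ω|/ω_in = (551/210)×83/35 = 45733/7350, sense flips to +
mesh 5 [52T→34T]: |ω|/ω_in = (45733/7350)×52/34 = 594529/62475, sense flips to −
mesh 6 [43T→77T]: |ω|/ω_in = (594529/62475)×43/77 = 25564747/4810575, sense flips to +
signed output speed (× input speed) = 25564747/4810575

25564747/4810575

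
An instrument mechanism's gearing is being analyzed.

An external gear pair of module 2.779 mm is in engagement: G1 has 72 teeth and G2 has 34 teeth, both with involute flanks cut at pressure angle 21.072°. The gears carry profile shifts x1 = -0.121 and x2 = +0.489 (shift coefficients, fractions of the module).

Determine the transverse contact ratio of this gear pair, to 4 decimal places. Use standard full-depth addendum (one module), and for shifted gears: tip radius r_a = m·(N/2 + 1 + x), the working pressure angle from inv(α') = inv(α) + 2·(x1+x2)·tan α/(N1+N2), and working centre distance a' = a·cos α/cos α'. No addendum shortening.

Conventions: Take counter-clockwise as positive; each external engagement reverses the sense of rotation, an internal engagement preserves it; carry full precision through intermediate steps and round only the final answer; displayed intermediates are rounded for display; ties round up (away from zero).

1.5967

topology: single-mesh involute geometry — m = 2.779, 72T/34T pair
base radii: r_b1 = 93.353993, r_b2 = 44.083830
tip radii: r_a1 = 102.486741, r_a2 = 51.380931
inv(α') = inv(21.072°) + 2·(-0.121+0.489)·tan α/(72+34) = 0.02020609  ⇒  α' = 22.05331°
a' = a·cos α / cos α' = 147.2870·cos 21.072°/cos 22.05331° = 148.287280
action lengths: √(r_a1²−r_b1²) = 42.291419, √(r_a2²−r_b2²) = 26.393484
base pitch p_b = π·m·cos α = 8.146673
CR = (42.291419 + 26.393484 − 148.287280·sin 22.05331°)/8.146673 = 1.596676
contact ratio ≈ 1.5967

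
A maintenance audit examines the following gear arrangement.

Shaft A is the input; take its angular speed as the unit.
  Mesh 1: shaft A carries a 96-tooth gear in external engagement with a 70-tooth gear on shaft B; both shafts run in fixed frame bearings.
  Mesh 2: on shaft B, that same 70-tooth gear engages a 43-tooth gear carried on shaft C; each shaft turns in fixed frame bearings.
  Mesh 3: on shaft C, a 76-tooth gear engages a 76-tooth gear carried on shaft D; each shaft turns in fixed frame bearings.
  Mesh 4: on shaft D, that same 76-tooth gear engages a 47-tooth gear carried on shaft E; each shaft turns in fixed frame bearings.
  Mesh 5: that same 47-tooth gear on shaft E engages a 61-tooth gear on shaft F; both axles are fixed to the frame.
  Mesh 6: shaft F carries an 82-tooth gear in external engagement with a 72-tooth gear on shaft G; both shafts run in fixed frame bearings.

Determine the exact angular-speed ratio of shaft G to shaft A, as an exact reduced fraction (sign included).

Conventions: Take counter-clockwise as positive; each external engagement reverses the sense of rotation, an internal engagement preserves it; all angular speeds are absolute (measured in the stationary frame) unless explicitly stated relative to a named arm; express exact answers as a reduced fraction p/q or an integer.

class = fixed-axis compound train [6 meshes; 6 ratios multiply, 6 sense flips]
mesh 1 [96T→70T]: running ratio 48/35, sense −
mesh 2 [70T→43T]: running ratio 96/43, sense +
mesh 3 [76T→76T]: running ratio 96/43, sense −
mesh 4 [76T→47T]: running ratio 7296/2021, sense +
mesh 5 [47T→61T]: running ratio 7296/2623, sense −
mesh 6 [82T→72T]: running ratio 24928/7869, sense +
ω_out/ω_in = 24928/7869

24928/7869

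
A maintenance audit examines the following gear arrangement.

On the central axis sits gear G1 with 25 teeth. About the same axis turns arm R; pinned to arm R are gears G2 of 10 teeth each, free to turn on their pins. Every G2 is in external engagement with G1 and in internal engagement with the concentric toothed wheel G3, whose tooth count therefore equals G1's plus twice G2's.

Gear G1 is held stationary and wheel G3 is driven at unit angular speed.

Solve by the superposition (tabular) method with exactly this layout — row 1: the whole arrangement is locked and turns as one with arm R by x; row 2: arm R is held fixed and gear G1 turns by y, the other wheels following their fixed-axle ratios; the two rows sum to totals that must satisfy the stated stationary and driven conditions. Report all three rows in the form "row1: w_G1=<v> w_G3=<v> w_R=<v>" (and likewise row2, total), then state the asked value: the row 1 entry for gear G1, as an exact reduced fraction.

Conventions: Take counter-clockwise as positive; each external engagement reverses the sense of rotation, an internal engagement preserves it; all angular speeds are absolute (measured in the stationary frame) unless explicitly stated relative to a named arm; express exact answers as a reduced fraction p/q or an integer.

row1: w_G1=9/14 w_G3=9/14 w_R=9/14
row2: w_G1=-9/14 w_G3=5/14 w_R=0
total: w_G1=0 w_G3=1 w_R=9/14
asked value: 9/14

recognized (axles ride arm R): planetary set, 25/10/45 teeth
superposition row 1 [locked train]: every member turns x
row 2: sun turns y, ring = −(25/45)·y, arm 0
boundary: total ω_sun = x + y = 0 and total ω_ring = x − (25/45)·y = 1  ⇒  y = -9/14, x = 9/14
row 2 ring = −(25/45)·(-9/14) = 5/14
totals (row 1 + row 2): sun 9/14 + (-9/14) = 0, ring 9/14 + 5/14 = 1, arm 9/14 + 0 = 9/14
asked cell (row1, sun) = 9/14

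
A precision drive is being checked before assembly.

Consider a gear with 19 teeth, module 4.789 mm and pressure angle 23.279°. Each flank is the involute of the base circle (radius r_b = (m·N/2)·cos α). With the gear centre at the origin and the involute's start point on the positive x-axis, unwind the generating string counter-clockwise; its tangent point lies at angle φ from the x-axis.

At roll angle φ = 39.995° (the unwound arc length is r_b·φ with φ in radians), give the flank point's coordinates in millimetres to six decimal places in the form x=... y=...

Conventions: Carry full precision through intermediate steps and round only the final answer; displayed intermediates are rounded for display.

class = single-mesh tooth geometry [base-circle involute, m = 4.789, 19T]
pitch radius r_p = m·N/2 = 4.789·19/2 = 45.495500
base radius r_b = r_p·cos α = 45.495500·cos 23.279° = 41.791770
roll angle φ = 39.995° = 0.69804443 rad
x = r_b·(cos φ + φ·sin φ) = 50.766477
y = r_b·(sin φ − φ·cos φ) = 4.511361

x=50.766477 y=4.511361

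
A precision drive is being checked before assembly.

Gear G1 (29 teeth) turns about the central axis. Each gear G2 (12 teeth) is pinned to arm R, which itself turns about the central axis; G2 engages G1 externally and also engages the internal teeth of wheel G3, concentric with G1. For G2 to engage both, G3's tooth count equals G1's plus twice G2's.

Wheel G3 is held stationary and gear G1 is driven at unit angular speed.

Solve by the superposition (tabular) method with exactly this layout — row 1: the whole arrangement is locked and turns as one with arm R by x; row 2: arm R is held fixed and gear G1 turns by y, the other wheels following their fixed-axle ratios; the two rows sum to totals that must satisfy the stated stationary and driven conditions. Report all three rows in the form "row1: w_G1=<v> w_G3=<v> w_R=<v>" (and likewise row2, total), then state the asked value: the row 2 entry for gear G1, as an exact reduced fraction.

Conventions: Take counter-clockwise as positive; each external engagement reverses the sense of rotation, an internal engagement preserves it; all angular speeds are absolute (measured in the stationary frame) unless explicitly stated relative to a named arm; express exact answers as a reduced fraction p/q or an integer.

row1: w_G1=29/82 w_G3=29/82 w_R=29/82
row2: w_G1=53/82 w_G3=-29/82 w_R=0
total: w_G1=1 w_G3=0 w_R=29/82
asked value: 53/82

class = planetary set [G3 = 29+2·12 = 53; Willis about the carrier]
row 1: whole set turns with the arm by x
row 2: sun turns y, ring = −(29/53)·y, arm 0
boundary: total ω_ring = x − (29/53)·y = 0 and total ω_sun = x + y = 1  ⇒  y = 53/82, x = 29/82
row 2 ring = −(29/53)·53/82 = -29/82
totals (row 1 + row 2): sun 29/82 + 53/82 = 1, ring 29/82 + (-29/82) = 0, arm 29/82 + 0 = 29/82
asked cell (row2, sun) = 53/82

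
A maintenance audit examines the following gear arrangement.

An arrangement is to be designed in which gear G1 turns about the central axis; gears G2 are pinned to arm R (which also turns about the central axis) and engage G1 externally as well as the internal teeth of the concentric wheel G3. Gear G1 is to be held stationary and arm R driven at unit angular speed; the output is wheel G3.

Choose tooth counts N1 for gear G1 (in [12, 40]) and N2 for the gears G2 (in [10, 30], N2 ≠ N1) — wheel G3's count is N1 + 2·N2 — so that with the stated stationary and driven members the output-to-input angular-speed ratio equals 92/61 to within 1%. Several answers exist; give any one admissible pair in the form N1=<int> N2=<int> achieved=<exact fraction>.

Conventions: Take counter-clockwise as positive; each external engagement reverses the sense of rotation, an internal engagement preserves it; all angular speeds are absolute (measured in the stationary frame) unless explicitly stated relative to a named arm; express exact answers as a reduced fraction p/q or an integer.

design class (target 92/61): planetary set
Willis with ω_sun = 0: ω_ring/ω_arm = (N1+N3)/N3; set equal to 92/61  ⇒  N3/N1 = 1/(92/61 − 1) = 61/31
N3 = N1 + 2·N2  ⇒  N2/N1 = (N3/N1 − 1)/2 = (61/31 − 1)/2 = 15/31
smallest multiple with N1 ≥ 12 and N2 ≥ 10: k = 1  ⇒  N1 = 1·31 = 31, N2 = 1·15 = 15 (N1 ≤ 40, N2 ≤ 30, N2 ≠ N1 ✓), N3 = 31 + 2·15 = 61
check: (N1+N3)/N3 with N1 = 31, N3 = 61 gives 92/61; |achieved − target| = 0 ≤ 23/1525 ✓

N1=31 N2=15 achieved=92/61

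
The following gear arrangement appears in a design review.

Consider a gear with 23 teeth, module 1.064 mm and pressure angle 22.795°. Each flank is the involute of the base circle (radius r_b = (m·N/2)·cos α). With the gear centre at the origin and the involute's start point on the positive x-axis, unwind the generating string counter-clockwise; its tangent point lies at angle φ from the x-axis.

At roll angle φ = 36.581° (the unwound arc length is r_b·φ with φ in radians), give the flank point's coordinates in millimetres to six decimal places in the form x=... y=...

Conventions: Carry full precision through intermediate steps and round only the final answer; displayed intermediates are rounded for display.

topology: single-mesh involute geometry — m = 1.064, N = 23
pitch radius r_p = m·N/2 = 1.064·23/2 = 12.236000
base radius r_b = r_p·cos α = 12.236000·cos 22.795° = 11.280331
roll angle φ = 36.581° = 0.63845889 rad
x = r_b·(cos φ + φ·sin φ) = 13.350387
y = r_b·(sin φ − φ·cos φ) = 0.939273

x=13.350387 y=0.939273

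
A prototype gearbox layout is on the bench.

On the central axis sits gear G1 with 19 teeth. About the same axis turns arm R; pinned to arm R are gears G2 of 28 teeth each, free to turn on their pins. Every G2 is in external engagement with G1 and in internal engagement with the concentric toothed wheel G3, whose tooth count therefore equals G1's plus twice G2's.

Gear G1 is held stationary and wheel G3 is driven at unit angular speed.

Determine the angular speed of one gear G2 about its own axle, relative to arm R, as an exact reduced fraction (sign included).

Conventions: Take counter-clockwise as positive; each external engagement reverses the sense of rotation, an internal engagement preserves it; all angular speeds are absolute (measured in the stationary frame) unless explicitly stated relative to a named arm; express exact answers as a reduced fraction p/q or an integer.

class = planetary set [G3 = 19+2·28 = 75; Willis about the carrier]
ring teeth: 19 + 2·28 = 75
19(ω_sun−ω_arm) = −75(ω_ring−ω_arm),  ω_sun = 0, ω_ring = 1
19(0−ω_arm) = −75(1−ω_arm)  ⇒  94·ω_arm = 75  ⇒  ω_arm = 75/94
sun–planet mesh: 19·(0−75/94) = −28·(ω_p−ω_arm)  ⇒  ω_p−ω_arm = 1425/2632
exact speed ratio = 1425/2632

1425/2632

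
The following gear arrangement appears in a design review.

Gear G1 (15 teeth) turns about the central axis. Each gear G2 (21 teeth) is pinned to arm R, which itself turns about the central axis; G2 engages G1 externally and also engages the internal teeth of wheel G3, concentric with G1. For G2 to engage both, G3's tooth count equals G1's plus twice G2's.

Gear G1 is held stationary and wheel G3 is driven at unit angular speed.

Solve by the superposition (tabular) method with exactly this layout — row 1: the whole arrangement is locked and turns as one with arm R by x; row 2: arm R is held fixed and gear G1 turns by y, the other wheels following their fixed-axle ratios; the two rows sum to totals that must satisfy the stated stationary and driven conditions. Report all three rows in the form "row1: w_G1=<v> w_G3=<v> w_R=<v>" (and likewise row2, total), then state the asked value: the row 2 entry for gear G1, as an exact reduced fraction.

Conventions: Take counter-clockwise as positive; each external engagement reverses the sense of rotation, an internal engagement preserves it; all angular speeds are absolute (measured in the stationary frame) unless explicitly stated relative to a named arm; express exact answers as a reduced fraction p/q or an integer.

recognized (axles ride arm R): planetary set, 15/21/57 teeth
row 1 (train locked, turned with arm): all members turn x
row 2 — arm fixed, fixed-axis ratios: sun y, ring −(15/57)·y, arm 0
boundary: total ω_sun = x + y = 0 and total ω_ring = x − (15/57)·y = 1  ⇒  y = -19/24, x = 19/24
row 2 ring = −(15/57)·(-19/24) = 5/24
totals (row 1 + row 2): sun 19/24 + (-19/24) = 0, ring 19/24 + 5/24 = 1, arm 19/24 + 0 = 19/24
asked cell (row2, sun) = -19/24

row1: w_G1=19/24 w_G3=19/24 w_R=19/24
row2: w_G1=-19/24 w_G3=5/24 w_R=0
total: w_G1=0 w_G3=1 w_R=19/24
asked value: -19/24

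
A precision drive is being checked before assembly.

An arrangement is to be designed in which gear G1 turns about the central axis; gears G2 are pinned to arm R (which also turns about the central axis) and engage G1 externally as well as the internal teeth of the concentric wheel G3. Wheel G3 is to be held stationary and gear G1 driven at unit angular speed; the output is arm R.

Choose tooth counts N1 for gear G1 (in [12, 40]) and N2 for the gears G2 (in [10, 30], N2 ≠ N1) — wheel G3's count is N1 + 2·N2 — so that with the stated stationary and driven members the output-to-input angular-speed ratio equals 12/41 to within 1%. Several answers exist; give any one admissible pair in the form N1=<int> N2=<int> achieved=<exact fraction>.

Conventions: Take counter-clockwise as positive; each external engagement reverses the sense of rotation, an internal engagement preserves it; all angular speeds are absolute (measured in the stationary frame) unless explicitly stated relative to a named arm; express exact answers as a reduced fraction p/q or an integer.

N1=24 N2=17 achieved=12/41

planetary set to be sized for 12/41 (Willis relation)
Willis with ω_ring = 0: ω_arm/ω_sun = N1/(N1+N3); set equal to 12/41  ⇒  N3/N1 = 1/(12/41) − 1 = 29/12
N3 = N1 + 2·N2  ⇒  N2/N1 = (N3/N1 − 1)/2 = (29/12 − 1)/2 = 17/24
smallest multiple with N1 ≥ 12 and N2 ≥ 10: k = 1  ⇒  N1 = 1·24 = 24, N2 = 1·17 = 17 (N1 ≤ 40, N2 ≤ 30, N2 ≠ N1 ✓), N3 = 24 + 2·17 = 58
check: N1/(N1+N3) with N1 = 24, N3 = 58 gives 12/41; |achieved − target| = 0 ≤ 3/1025 ✓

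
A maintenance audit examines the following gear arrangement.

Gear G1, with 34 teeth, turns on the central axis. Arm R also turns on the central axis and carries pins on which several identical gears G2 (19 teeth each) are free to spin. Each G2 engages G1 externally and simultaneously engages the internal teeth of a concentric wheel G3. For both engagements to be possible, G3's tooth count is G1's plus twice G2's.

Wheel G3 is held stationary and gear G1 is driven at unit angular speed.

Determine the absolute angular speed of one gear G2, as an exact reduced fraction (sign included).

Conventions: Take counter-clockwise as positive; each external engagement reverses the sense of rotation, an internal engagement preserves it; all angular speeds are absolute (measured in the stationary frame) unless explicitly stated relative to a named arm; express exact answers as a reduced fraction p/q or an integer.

-17/19

topology: planetary set — G1 34T / G2 19T / G3 72T, arm = carrier (Willis)
ring teeth: 34 + 2·19 = 72
34(ω_sun−ω_arm) = −72(ω_ring−ω_arm),  ω_ring = 0, ω_sun = 1
34(1−ω_arm) = −72(0−ω_arm)  ⇒  106·ω_arm = 34  ⇒  ω_arm = 17/53
sun–planet mesh: 34·(1−17/53) = −19·(ω_p−ω_arm)  ⇒  ω_p−ω_arm = -1224/1007
ω_p = 17/53 − 1224/1007 = -17/19
exact speed ratio = -17/19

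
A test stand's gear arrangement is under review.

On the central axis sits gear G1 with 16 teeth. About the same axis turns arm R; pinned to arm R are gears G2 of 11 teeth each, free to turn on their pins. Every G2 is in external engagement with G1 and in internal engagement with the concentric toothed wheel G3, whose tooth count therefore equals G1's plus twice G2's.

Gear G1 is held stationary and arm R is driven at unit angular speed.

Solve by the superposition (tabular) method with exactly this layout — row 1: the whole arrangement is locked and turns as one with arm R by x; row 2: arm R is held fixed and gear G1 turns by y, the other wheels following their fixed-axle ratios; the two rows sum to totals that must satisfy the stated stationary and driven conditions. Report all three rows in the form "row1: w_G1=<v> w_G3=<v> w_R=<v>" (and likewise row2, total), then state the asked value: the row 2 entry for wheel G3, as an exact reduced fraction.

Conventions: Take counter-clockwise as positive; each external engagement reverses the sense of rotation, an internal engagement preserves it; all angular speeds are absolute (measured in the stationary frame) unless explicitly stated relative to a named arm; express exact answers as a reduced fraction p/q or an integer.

planetary set (16T centre, 11T on arm, 38T internal) — Willis relation
row 1 — lock + rotate with arm: ω_sun = ω_ring = ω_arm = x
row 2 — arm fixed, fixed-axis ratios: sun y, ring −(16/38)·y, arm 0
boundary: total ω_sun = x + y = 0 and total ω_arm = x = 1  ⇒  y = -1, x = 1
row 2 ring = −(16/38)·(-1) = 8/19
totals (row 1 + row 2): sun 1 + (-1) = 0, ring 1 + 8/19 = 27/19, arm 1 + 0 = 1
asked cell (row2, ring) = 8/19

row1: w_G1=1 w_G3=1 w_R=1
row2: w_G1=-1 w_G3=8/19 w_R=0
total: w_G1=0 w_G3=27/19 w_R=1
asked value: 8/19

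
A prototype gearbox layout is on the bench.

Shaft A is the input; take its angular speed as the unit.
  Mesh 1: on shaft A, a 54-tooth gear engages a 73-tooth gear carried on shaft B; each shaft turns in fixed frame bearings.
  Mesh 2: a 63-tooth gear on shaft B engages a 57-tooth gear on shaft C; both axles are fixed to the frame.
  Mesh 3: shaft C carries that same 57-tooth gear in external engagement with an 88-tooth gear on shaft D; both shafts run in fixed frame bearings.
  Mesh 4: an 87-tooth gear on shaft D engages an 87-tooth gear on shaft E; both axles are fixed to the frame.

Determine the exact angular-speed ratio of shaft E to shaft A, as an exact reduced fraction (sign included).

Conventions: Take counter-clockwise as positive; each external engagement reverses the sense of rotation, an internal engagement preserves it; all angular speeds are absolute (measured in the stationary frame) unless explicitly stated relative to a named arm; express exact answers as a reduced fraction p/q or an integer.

class = fixed-axis compound train [4 meshes; 4 ratios multiply, 4 sense flips]
mesh 1 [54T→73T]: running ratio 54/73, sense −
mesh 2 [63T→57T]: running ratio 1134/1387, sense +
mesh 3 [57T→88T]: running ratio 1701/3212, sense −
mesh 4 [87T→87T]: running ratio 1701/3212, sense +
ω_out/ω_in = 1701/3212

1701/3212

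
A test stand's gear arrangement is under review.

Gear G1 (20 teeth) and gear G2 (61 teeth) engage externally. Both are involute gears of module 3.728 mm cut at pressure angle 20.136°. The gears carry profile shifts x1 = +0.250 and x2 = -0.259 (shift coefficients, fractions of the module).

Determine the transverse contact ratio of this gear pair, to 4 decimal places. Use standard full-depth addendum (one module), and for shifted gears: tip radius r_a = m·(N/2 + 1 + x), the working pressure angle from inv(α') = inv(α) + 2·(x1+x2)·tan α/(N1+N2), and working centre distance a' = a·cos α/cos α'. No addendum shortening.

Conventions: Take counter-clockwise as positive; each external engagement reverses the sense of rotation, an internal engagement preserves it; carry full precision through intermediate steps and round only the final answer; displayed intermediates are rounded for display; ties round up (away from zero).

1.6177

single-mesh involute tooth geometry (20T engaging 61T at module 3.728)
base radii: r_b1 = 35.001377, r_b2 = 106.754200
tip radii: r_a1 = 41.940000, r_a2 = 116.466448
inv(α') = inv(20.136°) + 2·(+0.250-0.259)·tan α/(20+61) = 0.01513968  ⇒  α' = 20.10121°
a' = a·cos α / cos α' = 150.9840·cos 20.136°/cos 20.10121° = 150.950420
action lengths: √(r_a1²−r_b1²) = 23.105567, √(r_a2²−r_b2²) = 46.561511
base pitch p_b = π·m·cos α = 10.996007
CR = (23.105567 + 46.561511 − 150.950420·sin 20.10121°)/10.996007 = 1.617725
contact ratio ≈ 1.6177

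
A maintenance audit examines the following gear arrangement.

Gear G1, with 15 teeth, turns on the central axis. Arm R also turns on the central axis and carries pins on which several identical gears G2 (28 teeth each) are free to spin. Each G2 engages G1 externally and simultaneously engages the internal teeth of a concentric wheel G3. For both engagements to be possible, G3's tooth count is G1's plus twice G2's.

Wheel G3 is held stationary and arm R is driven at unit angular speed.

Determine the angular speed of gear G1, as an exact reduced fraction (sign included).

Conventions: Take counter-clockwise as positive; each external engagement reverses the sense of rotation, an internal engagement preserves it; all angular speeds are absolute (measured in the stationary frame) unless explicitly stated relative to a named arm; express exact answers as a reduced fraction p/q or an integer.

86/15

class = planetary set [G3 = 15+2·28 = 71; Willis about the carrier]
ring teeth: 15 + 2·28 = 71
15(ω_sun−ω_arm) = −71(ω_ring−ω_arm),  ω_ring = 0, ω_arm = 1
ω_sun = 1 − (71/15)(0−1) = 86/15
exact speed ratio = 86/15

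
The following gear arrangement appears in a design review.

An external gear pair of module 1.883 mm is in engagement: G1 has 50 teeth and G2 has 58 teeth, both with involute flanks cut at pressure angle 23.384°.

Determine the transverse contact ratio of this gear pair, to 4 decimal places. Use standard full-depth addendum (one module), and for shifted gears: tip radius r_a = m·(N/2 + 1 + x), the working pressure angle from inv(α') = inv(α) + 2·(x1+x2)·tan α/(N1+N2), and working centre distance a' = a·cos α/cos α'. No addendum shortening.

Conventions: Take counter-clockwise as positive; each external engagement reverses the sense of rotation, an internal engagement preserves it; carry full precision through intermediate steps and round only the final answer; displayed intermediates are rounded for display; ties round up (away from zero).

1.6058

recognized (one external pair, fixed centres): single-mesh tooth geometry, m = 1.883, N1 = 50, N2 = 58
base radii: r_b1 = 43.208518, r_b2 = 50.121881
tip radii: r_a1 = 48.958000, r_a2 = 56.490000
no profile shift: α' = α, a' = a
action lengths: √(r_a1²−r_b1²) = 23.019768, √(r_a2²−r_b2²) = 26.056038
base pitch p_b = π·m·cos α = 5.429743
CR = (23.019768 + 26.056038 − 101.682000·sin 23.38400°)/5.429743 = 1.605799
contact ratio ≈ 1.6058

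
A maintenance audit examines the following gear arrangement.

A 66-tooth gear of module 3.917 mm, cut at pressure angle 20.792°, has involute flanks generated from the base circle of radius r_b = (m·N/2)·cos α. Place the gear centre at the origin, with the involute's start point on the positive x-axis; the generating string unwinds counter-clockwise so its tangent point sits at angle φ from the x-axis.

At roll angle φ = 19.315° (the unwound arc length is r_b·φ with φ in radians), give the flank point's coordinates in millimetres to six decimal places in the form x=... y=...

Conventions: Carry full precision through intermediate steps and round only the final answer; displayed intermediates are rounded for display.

x=127.515553 y=1.525712

recognized (one wheel, involute flank): single-mesh tooth geometry, m = 3.917, N = 66
pitch radius r_p = m·N/2 = 3.917·66/2 = 129.261000
base radius r_b = r_p·cos α = 129.261000·cos 20.792° = 120.842910
roll angle φ = 19.315° = 0.33711035 rad
x = r_b·(cos φ + φ·sin φ) = 127.515553
y = r_b·(sin φ − φ·cos φ) = 1.525712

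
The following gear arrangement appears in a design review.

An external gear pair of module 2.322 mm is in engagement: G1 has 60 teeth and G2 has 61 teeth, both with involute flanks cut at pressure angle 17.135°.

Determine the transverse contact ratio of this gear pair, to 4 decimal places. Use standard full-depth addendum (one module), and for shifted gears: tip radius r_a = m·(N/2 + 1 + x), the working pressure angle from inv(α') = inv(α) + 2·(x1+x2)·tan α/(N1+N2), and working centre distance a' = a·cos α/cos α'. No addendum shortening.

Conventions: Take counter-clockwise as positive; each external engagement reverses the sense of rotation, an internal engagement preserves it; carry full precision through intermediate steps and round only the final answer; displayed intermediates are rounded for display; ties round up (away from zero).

1.9713

recognized (one external pair, fixed centres): single-mesh tooth geometry, m = 2.322, N1 = 60, N2 = 61
base radii: r_b1 = 66.568017, r_b2 = 67.677484
tip radii: r_a1 = 71.982000, r_a2 = 73.143000
no profile shift: α' = α, a' = a
action lengths: √(r_a1²−r_b1²) = 27.388090, √(r_a2²−r_b2²) = 27.742686
base pitch p_b = π·m·cos α = 6.970986
CR = (27.388090 + 27.742686 − 140.481000·sin 17.13500°)/6.970986 = 1.971268
contact ratio ≈ 1.9713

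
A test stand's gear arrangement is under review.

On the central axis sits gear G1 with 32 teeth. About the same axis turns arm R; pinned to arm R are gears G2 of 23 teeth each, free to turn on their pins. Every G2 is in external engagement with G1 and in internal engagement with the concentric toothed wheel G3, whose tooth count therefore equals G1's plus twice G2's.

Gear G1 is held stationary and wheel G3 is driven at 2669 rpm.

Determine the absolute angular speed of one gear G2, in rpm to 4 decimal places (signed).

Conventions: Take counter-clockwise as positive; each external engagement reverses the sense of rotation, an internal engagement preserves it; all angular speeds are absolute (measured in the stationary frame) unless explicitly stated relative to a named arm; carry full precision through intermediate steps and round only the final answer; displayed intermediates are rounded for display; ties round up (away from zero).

+4525.6957 rpm

topology: planetary set — G1 32T / G2 23T / G3 78T, arm = carrier (Willis)
normalise by the input: solve with ω_ring = 1, then scale by 2669 rpm
ring teeth: 32 + 2·23 = 78
32(ω_sun−ω_arm) = −78(ω_ring−ω_arm),  ω_sun = 0, ω_ring = 1
32(0−ω_arm) = −78(1−ω_arm)  ⇒  110·ω_arm = 78  ⇒  ω_arm = 39/55
sun–planet mesh: 32·(0−39/55) = −23·(ω_p−ω_arm)  ⇒  ω_p−ω_arm = 1248/1265
ω_p = 39/55 + 1248/1265 = 39/23
scale: ω_p = 39/23 × 2669 rpm = +4525.6957 rpm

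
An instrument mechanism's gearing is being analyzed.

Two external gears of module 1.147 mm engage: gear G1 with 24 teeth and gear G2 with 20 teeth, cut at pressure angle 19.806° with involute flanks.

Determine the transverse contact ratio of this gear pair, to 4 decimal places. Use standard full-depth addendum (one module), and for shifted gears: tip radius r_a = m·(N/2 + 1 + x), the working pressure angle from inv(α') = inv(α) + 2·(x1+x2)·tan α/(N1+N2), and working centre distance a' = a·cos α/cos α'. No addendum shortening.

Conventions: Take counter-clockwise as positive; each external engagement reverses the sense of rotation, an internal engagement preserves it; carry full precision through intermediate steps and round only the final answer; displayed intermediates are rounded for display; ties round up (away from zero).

class = single-mesh tooth geometry [involute pair 24T × 20T, m = 1.147]
base radii: r_b1 = 12.949795, r_b2 = 10.791495
tip radii: r_a1 = 14.911000, r_a2 = 12.617000
no profile shift: α' = α, a' = a
action lengths: √(r_a1²−r_b1²) = 7.391938, √(r_a2²−r_b2²) = 6.536996
base pitch p_b = π·m·cos α = 3.390248
CR = (7.391938 + 6.536996 − 25.234000·sin 19.80600°)/3.390248 = 1.586531
contact ratio ≈ 1.5865

1.5865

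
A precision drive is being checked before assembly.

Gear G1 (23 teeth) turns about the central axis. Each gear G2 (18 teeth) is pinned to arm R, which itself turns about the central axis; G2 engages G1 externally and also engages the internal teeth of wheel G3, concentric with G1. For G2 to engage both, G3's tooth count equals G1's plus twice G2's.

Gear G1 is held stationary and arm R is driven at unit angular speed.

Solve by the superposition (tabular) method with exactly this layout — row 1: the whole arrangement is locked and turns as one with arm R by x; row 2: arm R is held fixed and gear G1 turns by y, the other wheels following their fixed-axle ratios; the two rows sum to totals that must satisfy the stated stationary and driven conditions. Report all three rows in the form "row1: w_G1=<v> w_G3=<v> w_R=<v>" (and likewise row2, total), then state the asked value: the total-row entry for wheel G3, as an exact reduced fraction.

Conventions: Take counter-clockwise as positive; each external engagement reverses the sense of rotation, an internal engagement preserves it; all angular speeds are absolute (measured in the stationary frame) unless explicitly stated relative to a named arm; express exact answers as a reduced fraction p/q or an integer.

row1: w_G1=1 w_G3=1 w_R=1
row2: w_G1=-1 w_G3=23/59 w_R=0
total: w_G1=0 w_G3=82/59 w_R=1
asked value: 82/59

recognized (axles ride arm R): planetary set, 23/18/59 teeth
row 1 (train locked, turned with arm): all members turn x
row 2 — arm fixed, fixed-axis ratios: sun y, ring −(23/59)·y, arm 0
boundary: total ω_sun = x + y = 0 and total ω_arm = x = 1  ⇒  y = -1, x = 1
row 2 ring = −(23/59)·(-1) = 23/59
totals (row 1 + row 2): sun 1 + (-1) = 0, ring 1 + 23/59 = 82/59, arm 1 + 0 = 1
asked cell (total, ring) = 82/59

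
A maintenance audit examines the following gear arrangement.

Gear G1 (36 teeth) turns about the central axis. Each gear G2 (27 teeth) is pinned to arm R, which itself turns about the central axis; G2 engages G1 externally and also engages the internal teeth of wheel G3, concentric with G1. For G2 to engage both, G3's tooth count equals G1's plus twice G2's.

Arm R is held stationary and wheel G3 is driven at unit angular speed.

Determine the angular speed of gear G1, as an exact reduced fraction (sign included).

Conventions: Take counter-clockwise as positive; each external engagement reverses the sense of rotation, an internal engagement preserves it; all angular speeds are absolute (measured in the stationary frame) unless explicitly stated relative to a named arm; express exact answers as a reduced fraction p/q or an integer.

-5/2

topology: planetary set — G1 36T / G2 27T / G3 90T, arm = carrier (Willis)
ring teeth: 36 + 2·27 = 90
36(ω_sun−ω_arm) = −90(ω_ring−ω_arm),  ω_arm = 0, ω_ring = 1
ω_sun = 0 − (90/36)(1−0) = -5/2
exact speed ratio = -5/2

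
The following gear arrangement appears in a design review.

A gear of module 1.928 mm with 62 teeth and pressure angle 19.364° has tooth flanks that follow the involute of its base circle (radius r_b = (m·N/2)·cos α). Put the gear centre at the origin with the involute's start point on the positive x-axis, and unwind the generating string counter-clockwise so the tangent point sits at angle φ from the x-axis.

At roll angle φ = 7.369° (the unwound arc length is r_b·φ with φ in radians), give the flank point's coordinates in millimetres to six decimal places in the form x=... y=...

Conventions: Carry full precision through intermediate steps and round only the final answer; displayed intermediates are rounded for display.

topology: single-mesh involute geometry — m = 1.928, N = 62
pitch radius r_p = m·N/2 = 1.928·62/2 = 59.768000
base radius r_b = r_p·cos α = 59.768000·cos 19.364° = 56.386994
roll angle φ = 7.369° = 0.12861331 rad
x = r_b·(cos φ + φ·sin φ) = 56.851427
y = r_b·(sin φ − φ·cos φ) = 0.039921

x=56.851427 y=0.039921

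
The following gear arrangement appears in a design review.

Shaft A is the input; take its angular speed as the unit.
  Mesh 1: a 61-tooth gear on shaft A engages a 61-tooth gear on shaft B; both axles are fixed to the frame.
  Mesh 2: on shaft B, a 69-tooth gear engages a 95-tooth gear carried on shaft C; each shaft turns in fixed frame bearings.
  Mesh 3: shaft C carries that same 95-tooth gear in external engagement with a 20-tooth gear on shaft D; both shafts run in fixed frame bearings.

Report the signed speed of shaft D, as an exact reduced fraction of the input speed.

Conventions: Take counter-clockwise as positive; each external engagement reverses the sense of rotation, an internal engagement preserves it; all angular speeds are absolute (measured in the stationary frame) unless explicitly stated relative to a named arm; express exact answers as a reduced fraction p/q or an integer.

-69/20

3-mesh fixed-axis compound train (all bearings frame-fixed)
mesh 1 [61T→61T]: |ω|/ω_in = 1×61/61 = 1, sense flips to −
mesh 2 [69T→95T]: |ω|/ω_in = 1×69/95 = 69/95, sense flips to +
mesh 3 [95T→20T]: |ω|/ω_in = (69/95)×95/20 = 69/20, sense flips to −
signed output speed (× input speed) = -69/20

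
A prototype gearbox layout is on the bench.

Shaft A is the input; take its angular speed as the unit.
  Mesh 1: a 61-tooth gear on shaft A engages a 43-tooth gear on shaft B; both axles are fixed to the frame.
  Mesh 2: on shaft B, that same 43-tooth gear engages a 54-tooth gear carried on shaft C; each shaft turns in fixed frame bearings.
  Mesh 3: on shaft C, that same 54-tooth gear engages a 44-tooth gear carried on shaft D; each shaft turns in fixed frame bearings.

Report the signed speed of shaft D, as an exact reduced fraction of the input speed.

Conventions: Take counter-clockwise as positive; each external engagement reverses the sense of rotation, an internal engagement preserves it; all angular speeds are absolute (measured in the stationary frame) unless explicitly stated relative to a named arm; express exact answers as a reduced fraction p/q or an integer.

3-mesh fixed-axis compound train (all bearings frame-fixed)
mesh 1 [61T→43T]: |ω|/ω_in = 1×61/43 = 61/43, sense flips to −
mesh 2 [43T→54T]: |ω|/ω_in = (61/43)×43/54 = 61/54, sense flips to +
mesh 3 [54T→44T]: |ω|/ω_in = (61/54)×54/44 = 61/44, sense flips to −
signed output speed (× input speed) = -61/44

-61/44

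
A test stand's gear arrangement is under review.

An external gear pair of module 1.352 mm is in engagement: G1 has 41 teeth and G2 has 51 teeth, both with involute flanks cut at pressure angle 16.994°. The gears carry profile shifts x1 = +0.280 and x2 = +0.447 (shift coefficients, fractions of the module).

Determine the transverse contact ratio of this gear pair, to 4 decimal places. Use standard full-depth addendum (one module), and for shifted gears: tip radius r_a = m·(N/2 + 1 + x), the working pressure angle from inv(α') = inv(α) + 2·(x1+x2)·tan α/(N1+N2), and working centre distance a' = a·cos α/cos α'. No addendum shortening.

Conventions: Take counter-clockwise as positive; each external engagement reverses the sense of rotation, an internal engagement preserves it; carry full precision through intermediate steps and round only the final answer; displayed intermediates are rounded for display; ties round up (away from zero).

1.7801

class = single-mesh tooth geometry [involute pair 41T × 51T, m = 1.352]
base radii: r_b1 = 26.505791, r_b2 = 32.970618
tip radii: r_a1 = 29.446560, r_a2 = 36.432344
inv(α') = inv(16.994°) + 2·(+0.280+0.447)·tan α/(41+51) = 0.01384499  ⇒  α' = 19.52993°
a' = a·cos α / cos α' = 62.1920·cos 16.994°/cos 19.52993° = 63.107155
action lengths: √(r_a1²−r_b1²) = 12.827429, √(r_a2²−r_b2²) = 15.500130
base pitch p_b = π·m·cos α = 4.061971
CR = (12.827429 + 15.500130 − 63.107155·sin 19.52993°)/4.061971 = 1.780142
contact ratio ≈ 1.7801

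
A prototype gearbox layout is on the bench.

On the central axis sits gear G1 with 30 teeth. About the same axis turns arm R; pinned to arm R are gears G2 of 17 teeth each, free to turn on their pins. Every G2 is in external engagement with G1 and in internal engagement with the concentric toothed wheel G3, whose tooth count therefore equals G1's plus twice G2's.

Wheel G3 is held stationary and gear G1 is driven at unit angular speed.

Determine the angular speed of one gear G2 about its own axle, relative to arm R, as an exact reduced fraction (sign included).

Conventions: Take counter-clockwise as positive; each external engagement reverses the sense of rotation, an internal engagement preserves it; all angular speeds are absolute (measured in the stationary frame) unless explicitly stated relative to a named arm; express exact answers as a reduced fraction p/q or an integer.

recognized (axles ride arm R): planetary set, 30/17/64 teeth
ring teeth: 30 + 2·17 = 64
30(ω_sun−ω_arm) = −64(ω_ring−ω_arm),  ω_ring = 0, ω_sun = 1
30(1−ω_arm) = −64(0−ω_arm)  ⇒  94·ω_arm = 30  ⇒  ω_arm = 15/47
sun–planet mesh: 30·(1−15/47) = −17·(ω_p−ω_arm)  ⇒  ω_p−ω_arm = -960/799
exact speed ratio = -960/799

-960/799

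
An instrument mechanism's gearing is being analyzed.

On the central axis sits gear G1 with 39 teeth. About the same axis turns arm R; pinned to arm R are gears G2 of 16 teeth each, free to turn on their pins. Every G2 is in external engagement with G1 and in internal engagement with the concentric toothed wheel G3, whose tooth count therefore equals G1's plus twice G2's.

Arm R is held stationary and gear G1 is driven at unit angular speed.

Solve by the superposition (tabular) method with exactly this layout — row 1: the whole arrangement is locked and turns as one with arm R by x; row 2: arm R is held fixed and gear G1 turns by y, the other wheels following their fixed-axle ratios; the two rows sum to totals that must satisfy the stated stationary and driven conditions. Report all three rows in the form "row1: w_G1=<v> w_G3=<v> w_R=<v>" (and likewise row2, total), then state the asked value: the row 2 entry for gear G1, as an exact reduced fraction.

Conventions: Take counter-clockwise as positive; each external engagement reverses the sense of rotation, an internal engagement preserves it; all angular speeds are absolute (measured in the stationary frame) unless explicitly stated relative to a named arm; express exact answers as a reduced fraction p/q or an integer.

row1: w_G1=0 w_G3=0 w_R=0
row2: w_G1=1 w_G3=-39/71 w_R=0
total: w_G1=1 w_G3=-39/71 w_R=0
asked value: 1

planetary set (39T centre, 16T on arm, 71T internal) — Willis relation
superposition row 1 [locked train]: every member turns x
row 2: sun turns y, ring = −(39/71)·y, arm 0
boundary: total ω_arm = x = 0 and total ω_sun = x + y = 1  ⇒  y = 1, x = 0
row 2 ring = −(39/71)·1 = -39/71
totals (row 1 + row 2): sun 0 + 1 = 1, ring 0 + (-39/71) = -39/71, arm 0 + 0 = 0
asked cell (row2, sun) = 1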